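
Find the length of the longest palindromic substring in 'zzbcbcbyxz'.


Scanning 'zzbcbcbyxz' for palindromic substrings.
Substring at positions 2-6: 'bcbcb'.
Check: reverse('bcbcb') = 'bcbcb' -> palindrome confirmed.
Neighbouring characters ('z' / 'y') break symmetry, so it cannot extend further.
No longer palindromic substring exists; longest length = 5

5


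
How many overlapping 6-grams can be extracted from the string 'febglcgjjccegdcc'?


String 'febglcgjjccegdcc' has length L = 16.
Number of overlapping n-grams = L - n + 1
Substituting: 16 - 6 + 1 = 11

11


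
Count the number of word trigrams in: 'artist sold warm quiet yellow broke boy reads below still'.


Word trigrams from [10] words:
  Trigram 1: (artist sold warm)
  Trigram 2: (sold warm quiet)
  Trigram 3: (warm quiet yellow)
  Trigram 4: (quiet yellow broke)
  Trigram 5: (yellow broke boy)
  Trigram 6: (broke boy reads)
  Trigram 7: (boy reads below)
  Trigram 8: (reads below still)
Total word trigrams: 10 - 2 = 8

8


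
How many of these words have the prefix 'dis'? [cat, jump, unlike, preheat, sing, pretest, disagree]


Checking each word for prefix 'dis':
  'cat' -> no (count: 0)
  'jump' -> no (count: 0)
  'unlike' -> no (count: 0)
  'preheat' -> no (count: 0)
  'sing' -> no (count: 0)
  'pretest' -> no (count: 0)
  'disagree' -> YES, starts with 'dis' (count: 1)
Total with prefix 'dis': 1

1


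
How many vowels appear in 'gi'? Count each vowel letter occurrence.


Scanning each character of 'gi':
  Position 1: 'g' -> consonant (running count: 0)
  Position 2: 'i' -> vowel (running count: 1)
Total vowels: 1

1


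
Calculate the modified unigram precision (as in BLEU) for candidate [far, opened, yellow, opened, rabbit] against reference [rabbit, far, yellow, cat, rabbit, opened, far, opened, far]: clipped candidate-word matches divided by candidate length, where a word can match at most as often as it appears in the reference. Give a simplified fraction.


Reference word counts: {'cat': 1, 'far': 3, 'opened': 2, 'rabbit': 2, 'yellow': 1}
Checking each candidate word (with clipping):
  'far' -> in reference (ref count 3, used 1/3) -> match (matches: 1)
  'opened' -> in reference (ref count 2, used 1/2) -> match (matches: 2)
  'yellow' -> in reference (ref count 1, used 1/1) -> match (matches: 3)
  'opened' -> in reference (ref count 2, used 2/2) -> match (matches: 4)
  'rabbit' -> in reference (ref count 2, used 1/2) -> match (matches: 5)
Clipped matches: 5, Candidate length: 5
Precision = 5/5 = 1

1


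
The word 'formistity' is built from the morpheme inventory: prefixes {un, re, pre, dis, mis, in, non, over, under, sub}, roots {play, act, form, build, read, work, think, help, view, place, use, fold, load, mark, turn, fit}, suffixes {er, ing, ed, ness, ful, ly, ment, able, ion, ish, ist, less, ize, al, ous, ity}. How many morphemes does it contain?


Segmenting 'formistity' against the inventory:
  'form' -> root (morpheme 1)
  'ist' -> suffix (morpheme 2)
  'ity' -> suffix (morpheme 3)
Total morphemes: 3

3


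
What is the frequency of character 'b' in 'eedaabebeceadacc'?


Scanning 'eedaabebeceadacc' for 'b':
  Position 5: 'b' -> MATCH (count: 1)
  Position 7: 'b' -> MATCH (count: 2)
Total occurrences of 'b': 2

2


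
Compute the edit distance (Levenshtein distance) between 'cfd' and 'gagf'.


Building DP table for s1='cfd' (len 3) and s2='gagf' (len 4):
       g  a  g  f
    0  1  2  3  4
  c 1  1  2  3  4
  f 2  2  2  3  3
  d 3  3  3  3  4
Edit distance = dp[3][4] = 4

4


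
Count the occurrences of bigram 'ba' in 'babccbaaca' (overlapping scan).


Scanning 'babccbaaca' for bigram 'ba':
  Position 0: 'ba' -> MATCH
  Position 1: 'ab' -> no
  Position 2: 'bc' -> no
  Position 3: 'cc' -> no
  Position 4: 'cb' -> no
  Position 5: 'ba' -> MATCH
  Position 6: 'aa' -> no
  Position 7: 'ac' -> no
  Position 8: 'ca' -> no
Total matches: 2

2


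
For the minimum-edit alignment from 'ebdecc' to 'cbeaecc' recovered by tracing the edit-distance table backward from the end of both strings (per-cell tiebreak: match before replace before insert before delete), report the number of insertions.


Edit distance = 3. Backtracking from cell (6, 7) with preference match > replace > insert > delete,
then listing the resulting alignment 'ebdecc' -> 'cbeaecc' left to right:
  Step 1: replace e->c
  Step 2: keep 'b'
  Step 3: insert 'e' [insertion #1]
  Step 4: replace d->a
  Step 5: keep 'e'
  Step 6: keep 'c'
  Step 7: keep 'c'
Total insertions: 1

1


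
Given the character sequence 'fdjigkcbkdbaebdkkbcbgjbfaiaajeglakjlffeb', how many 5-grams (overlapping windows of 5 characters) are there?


String 'fdjigkcbkdbaebdkkbcbgjbfaiaajeglakjlffeb' has length L = 40.
Number of overlapping n-grams = L - n + 1
Substituting: 40 - 5 + 1 = 36

36


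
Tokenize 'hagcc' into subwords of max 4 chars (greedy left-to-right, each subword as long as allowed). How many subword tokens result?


'hagcc' has 5 characters.
Chunking with max size 4:
  Chunk 1: 'hagc' (positions 0-3)
  Chunk 2: 'c' (positions 4-4)
Total chunks: ceil(5 / 4) = 2

2


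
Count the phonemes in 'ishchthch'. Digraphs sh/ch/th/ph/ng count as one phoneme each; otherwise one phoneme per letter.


Parsing 'ishchthch' greedily, digraphs first:
  'i' -> vowel phoneme (phonemes so far: 1)
  'sh' -> digraph (1 consonant phoneme) (phonemes so far: 2)
  'ch' -> digraph (1 consonant phoneme) (phonemes so far: 3)
  'th' -> digraph (1 consonant phoneme) (phonemes so far: 4)
  'ch' -> digraph (1 consonant phoneme) (phonemes so far: 5)
Total phonemes: 5

5


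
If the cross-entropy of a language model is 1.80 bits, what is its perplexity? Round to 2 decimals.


Perplexity formula: PP = 2^H
H = 1.80
PP = 2^1.80
Decompose: 2^1.80 = 2^1 * 2^0.80
2^1 = 2, 2^0.80 ~ 1.7411011
PP ~ 2 * 1.7411011 = 3.4822022
Rounded to 2 decimals: 3.48

3.48


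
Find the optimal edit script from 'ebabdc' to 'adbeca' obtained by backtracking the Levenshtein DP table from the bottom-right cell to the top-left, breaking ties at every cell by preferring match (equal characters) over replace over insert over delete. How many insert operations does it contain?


Edit distance = 5. Backtracking from cell (6, 6) with preference match > replace > insert > delete,
then listing the resulting alignment 'ebabdc' -> 'adbeca' left to right:
  Step 1: delete 'e'
  Step 2: replace b->a
  Step 3: replace a->d
  Step 4: keep 'b'
  Step 5: replace d->e
  Step 6: keep 'c'
  Step 7: insert 'a' [insertion #1]
Total insertions: 1

1


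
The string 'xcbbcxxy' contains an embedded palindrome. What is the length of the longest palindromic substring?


Scanning 'xcbbcxxy' for palindromic substrings.
Substring at positions 0-5: 'xcbbcx'.
Check: reverse('xcbbcx') = 'xcbbcx' -> palindrome confirmed.
Neighbouring characters ('-' / 'x') break symmetry, so it cannot extend further.
No longer palindromic substring exists; longest length = 6

6


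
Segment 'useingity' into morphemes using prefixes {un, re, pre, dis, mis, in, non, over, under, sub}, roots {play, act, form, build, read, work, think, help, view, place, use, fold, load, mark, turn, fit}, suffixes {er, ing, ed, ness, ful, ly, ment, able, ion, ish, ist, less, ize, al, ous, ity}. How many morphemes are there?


Segmenting 'useingity' against the inventory:
  'use' -> root (morpheme 1)
  'ing' -> suffix (morpheme 2)
  'ity' -> suffix (morpheme 3)
Total morphemes: 3

3


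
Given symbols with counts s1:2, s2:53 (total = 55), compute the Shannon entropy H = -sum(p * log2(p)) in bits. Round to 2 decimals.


Computing entropy H = -sum(p_i * log2(p_i)):
  s1: p = 2/55 = 0.0364, -p*log2(p) = 0.1739
  s2: p = 53/55 = 0.9636, -p*log2(p) = 0.0515
H = sum of terms = 0.2254
Rounded to 2 decimals: 0.23

0.23


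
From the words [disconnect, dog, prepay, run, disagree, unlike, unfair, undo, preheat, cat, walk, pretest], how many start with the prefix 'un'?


Checking each word for prefix 'un':
  'disconnect' -> no (count: 0)
  'dog' -> no (count: 0)
  'prepay' -> no (count: 0)
  'run' -> no (count: 0)
  'disagree' -> no (count: 0)
  'unlike' -> YES, starts with 'un' (count: 1)
  'unfair' -> YES, starts with 'un' (count: 2)
  'undo' -> YES, starts with 'un' (count: 3)
  'preheat' -> no (count: 3)
  'cat' -> no (count: 3)
  'walk' -> no (count: 3)
  'pretest' -> no (count: 3)
Total with prefix 'un': 3

3


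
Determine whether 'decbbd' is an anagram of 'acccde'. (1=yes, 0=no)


Sort characters of 'decbbd': 'bbcdde'
Sort characters of 'acccde': 'acccde'
Sorted forms differ -> they are NOT anagrams
Result: 0

0


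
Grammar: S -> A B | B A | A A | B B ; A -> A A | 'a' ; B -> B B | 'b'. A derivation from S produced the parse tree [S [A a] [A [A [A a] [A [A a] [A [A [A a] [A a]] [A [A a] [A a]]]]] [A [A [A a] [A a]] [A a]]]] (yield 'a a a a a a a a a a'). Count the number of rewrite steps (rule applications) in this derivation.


Every bracketed nonterminal node [X ...] in the tree is produced by exactly one rule application.
Reading the tree off as a leftmost derivation:
  Step 1: S  =>  A A   (applied S -> A A)
  Step 2: A A  =>  a A   (applied A -> a)
  Step 3: a A  =>  a A A   (applied A -> A A)
  Step 4: a A A  =>  a A A A   (applied A -> A A)
  Step 5: a A A A  =>  a a A A   (applied A -> a)
  Step 6: a a A A  =>  a a A A A   (applied A -> A A)
  Step 7: a a A A A  =>  a a a A A   (applied A -> a)
  Step 8: a a a A A  =>  a a a A A A   (applied A -> A A)
  Step 9: a a a A A A  =>  a a a A A A A   (applied A -> A A)
  Step 10: a a a A A A A  =>  a a a a A A A   (applied A -> a)
  Step 11: a a a a A A A  =>  a a a a a A A   (applied A -> a)
  Step 12: a a a a a A A  =>  a a a a a A A A   (applied A -> A A)
  Step 13: a a a a a A A A  =>  a a a a a a A A   (applied A -> a)
  Step 14: a a a a a a A A  =>  a a a a a a a A   (applied A -> a)
  Step 15: a a a a a a a A  =>  a a a a a a a A A   (applied A -> A A)
  Step 16: a a a a a a a A A  =>  a a a a a a a A A A   (applied A -> A A)
  Step 17: a a a a a a a A A A  =>  a a a a a a a a A A   (applied A -> a)
  Step 18: a a a a a a a a A A  =>  a a a a a a a a a A   (applied A -> a)
  Step 19: a a a a a a a a a A  =>  a a a a a a a a a a   (applied A -> a)
Final yield: a a a a a a a a a a
Total rewrite steps: 19

19


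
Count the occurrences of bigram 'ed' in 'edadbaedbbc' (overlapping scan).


Scanning 'edadbaedbbc' for bigram 'ed':
  Position 0: 'ed' -> MATCH
  Position 1: 'da' -> no
  Position 2: 'ad' -> no
  Position 3: 'db' -> no
  Position 4: 'ba' -> no
  Position 5: 'ae' -> no
  Position 6: 'ed' -> MATCH
  Position 7: 'db' -> no
  Position 8: 'bb' -> no
  Position 9: 'bc' -> no
Total matches: 2

2


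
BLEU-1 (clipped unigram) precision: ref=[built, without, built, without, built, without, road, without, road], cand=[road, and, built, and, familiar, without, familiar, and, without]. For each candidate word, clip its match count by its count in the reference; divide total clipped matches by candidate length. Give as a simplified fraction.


Reference word counts: {'built': 3, 'road': 2, 'without': 4}
Checking each candidate word (with clipping):
  'road' -> in reference (ref count 2, used 1/2) -> match (matches: 1)
  'and' -> not in reference -> no match (matches: 1)
  'built' -> in reference (ref count 3, used 1/3) -> match (matches: 2)
  'and' -> not in reference -> no match (matches: 2)
  'familiar' -> not in reference -> no match (matches: 2)
  'without' -> in reference (ref count 4, used 1/4) -> match (matches: 3)
  'familiar' -> not in reference -> no match (matches: 3)
  'and' -> not in reference -> no match (matches: 3)
  'without' -> in reference (ref count 4, used 2/4) -> match (matches: 4)
Clipped matches: 4, Candidate length: 9
Precision = 4/9

4/9


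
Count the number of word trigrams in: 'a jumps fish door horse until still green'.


Word trigrams from [8] words:
  Trigram 1: (a jumps fish)
  Trigram 2: (jumps fish door)
  Trigram 3: (fish door horse)
  Trigram 4: (door horse until)
  Trigram 5: (horse until still)
  Trigram 6: (until still green)
Total word trigrams: 8 - 2 = 6

6


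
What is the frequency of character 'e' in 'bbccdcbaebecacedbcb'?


Scanning 'bbccdcbaebecacedbcb' for 'e':
  Position 8: 'e' -> MATCH (count: 1)
  Position 10: 'e' -> MATCH (count: 2)
  Position 14: 'e' -> MATCH (count: 3)
Total occurrences of 'e': 3

3


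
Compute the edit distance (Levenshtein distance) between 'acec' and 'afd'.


Building DP table for s1='acec' (len 4) and s2='afd' (len 3):
       a  f  d
    0  1  2  3
  a 1  0  1  2
  c 2  1  1  2
  e 3  2  2  2
  c 4  3  3  3
Edit distance = dp[4][3] = 3

3


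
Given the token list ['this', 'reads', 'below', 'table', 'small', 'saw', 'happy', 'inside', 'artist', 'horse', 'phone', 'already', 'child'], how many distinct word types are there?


Listing all tokens and tracking unique types:
  Token 1: 'this' -> NEW (unique so far: 1)
  Token 2: 'reads' -> NEW (unique so far: 2)
  Token 3: 'below' -> NEW (unique so far: 3)
  Token 4: 'table' -> NEW (unique so far: 4)
  Token 5: 'small' -> NEW (unique so far: 5)
  Token 6: 'saw' -> NEW (unique so far: 6)
  Token 7: 'happy' -> NEW (unique so far: 7)
  Token 8: 'inside' -> NEW (unique so far: 8)
  Token 9: 'artist' -> NEW (unique so far: 9)
  Token 10: 'horse' -> NEW (unique so far: 10)
  Token 11: 'phone' -> NEW (unique so far: 11)
  Token 12: 'already' -> NEW (unique so far: 12)
  Token 13: 'child' -> NEW (unique so far: 13)
Unique types: ('already', 'artist', 'below', 'child', 'happy', 'horse', 'inside', 'phone', 'reads', 'saw', 'small', 'table', 'this')
Vocabulary size: 13

13


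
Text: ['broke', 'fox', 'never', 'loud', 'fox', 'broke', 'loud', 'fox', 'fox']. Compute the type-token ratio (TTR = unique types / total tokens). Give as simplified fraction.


Tokens: 9
Unique types: ('broke', 'fox', 'loud', 'never') = 4
TTR = 4/9
Already in lowest terms.

4/9


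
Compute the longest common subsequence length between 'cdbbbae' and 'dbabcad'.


DP table for LCS of 'cdbbbae' and 'dbabcad':
       d  b  a  b  c  a  d
    0  0  0  0  0  0  0  0
  c 0  0  0  0  0  1  1  1
  d 0  1  1  1  1  1  1  2
  b 0  1  2  2  2  2  2  2
  b 0  1  2  2  3  3  3  3
  b 0  1  2  2  3  3  3  3
  a 0  1  2  3  3  3  4  4
  e 0  1  2  3  3  3  4  4
LCS: 'dbba'
LCS length = 4

4


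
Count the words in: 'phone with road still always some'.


Counting words by splitting on spaces:
  Word 1: 'phone'
  Word 2: 'with'
  Word 3: 'road'
  Word 4: 'still'
  Word 5: 'always'
  Word 6: 'some'
Total words: 6

6


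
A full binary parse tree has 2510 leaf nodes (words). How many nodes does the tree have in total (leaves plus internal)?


Leaf nodes (terminals): 2510
Internal nodes = n - 1 = 2510 - 1 = 2509
Total = leaves + internal = 2510 + 2509 = 5019

5019


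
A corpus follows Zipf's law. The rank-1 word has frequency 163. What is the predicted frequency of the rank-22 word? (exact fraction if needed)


Zipf's law: freq(rank) = f1 / rank
f1 = 163, rank = 22
freq = 163 / 22
GCD(163, 22) = 1
Simplified: 163/22

163/22


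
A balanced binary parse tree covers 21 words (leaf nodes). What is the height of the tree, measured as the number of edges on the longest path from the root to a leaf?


In a balanced binary tree with n leaves the deepest leaf is ceil(log2(n)) edges below the root.
log2(21) = 4.3923
ceil(4.3923) = 5
height (edges) = 5

5


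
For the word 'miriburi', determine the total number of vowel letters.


Scanning each character of 'miriburi':
  Position 1: 'm' -> consonant (running count: 0)
  Position 2: 'i' -> vowel (running count: 1)
  Position 3: 'r' -> consonant (running count: 1)
  Position 4: 'i' -> vowel (running count: 2)
  Position 5: 'b' -> consonant (running count: 2)
  Position 6: 'u' -> vowel (running count: 3)
  Position 7: 'r' -> consonant (running count: 3)
  Position 8: 'i' -> vowel (running count: 4)
Total vowels: 4

4


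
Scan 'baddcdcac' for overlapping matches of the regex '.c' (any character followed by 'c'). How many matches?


Pattern: .c means any character followed by 'c'.
Scanning 'baddcdcac' position-by-position:
  Pos 0: window 'ba' -> no
  Pos 1: window 'ad' -> no
  Pos 2: window 'dd' -> no
  Pos 3: window 'dc' -> MATCH
  Pos 4: window 'cd' -> no
  Pos 5: window 'dc' -> MATCH
  Pos 6: window 'ca' -> no
  Pos 7: window 'ac' -> MATCH
  Pos 8: window 'c' -> no
Total matches: 3

3


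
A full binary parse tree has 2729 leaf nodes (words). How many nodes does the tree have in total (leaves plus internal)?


Leaf nodes (terminals): 2729
Internal nodes = n - 1 = 2729 - 1 = 2728
Total = leaves + internal = 2729 + 2728 = 5457

5457


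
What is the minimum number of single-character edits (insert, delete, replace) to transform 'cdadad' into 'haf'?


Building DP table for s1='cdadad' (len 6) and s2='haf' (len 3):
       h  a  f
    0  1  2  3
  c 1  1  2  3
  d 2  2  2  3
  a 3  3  2  3
  d 4  4  3  3
  a 5  5  4  4
  d 6  6  5  5
Edit distance = dp[6][3] = 5

5


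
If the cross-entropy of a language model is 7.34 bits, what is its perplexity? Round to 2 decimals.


Perplexity formula: PP = 2^H
H = 7.34
PP = 2^7.34
Decompose: 2^7.34 = 2^7 * 2^0.34
2^7 = 128, 2^0.34 ~ 1.2657566
PP ~ 128 * 1.2657566 = 162.0168448
Rounded to 2 decimals: 162.02

162.02


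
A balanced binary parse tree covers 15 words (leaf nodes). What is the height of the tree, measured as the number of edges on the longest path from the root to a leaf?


In a balanced binary tree with n leaves the deepest leaf is ceil(log2(n)) edges below the root.
log2(15) = 3.9069
ceil(3.9069) = 4
height (edges) = 4

4


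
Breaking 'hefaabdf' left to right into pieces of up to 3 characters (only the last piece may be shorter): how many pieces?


'hefaabdf' has 8 characters.
Chunking with max size 3:
  Chunk 1: 'hef' (positions 0-2)
  Chunk 2: 'aab' (positions 3-5)
  Chunk 3: 'df' (positions 6-7)
Total chunks: ceil(8 / 3) = 3

3


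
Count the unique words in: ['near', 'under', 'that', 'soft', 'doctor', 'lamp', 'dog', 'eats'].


Listing all tokens and tracking unique types:
  Token 1: 'near' -> NEW (unique so far: 1)
  Token 2: 'under' -> NEW (unique so far: 2)
  Token 3: 'that' -> NEW (unique so far: 3)
  Token 4: 'soft' -> NEW (unique so far: 4)
  Token 5: 'doctor' -> NEW (unique so far: 5)
  Token 6: 'lamp' -> NEW (unique so far: 6)
  Token 7: 'dog' -> NEW (unique so far: 7)
  Token 8: 'eats' -> NEW (unique so far: 8)
Unique types: ('doctor', 'dog', 'eats', 'lamp', 'near', 'soft', 'that', 'under')
Vocabulary size: 8

8


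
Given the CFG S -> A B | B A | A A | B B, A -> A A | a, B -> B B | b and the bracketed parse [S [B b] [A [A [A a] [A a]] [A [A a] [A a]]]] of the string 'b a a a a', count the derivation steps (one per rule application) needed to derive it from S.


Every bracketed nonterminal node [X ...] in the tree is produced by exactly one rule application.
Reading the tree off as a leftmost derivation:
  Step 1: S  =>  B A   (applied S -> B A)
  Step 2: B A  =>  b A   (applied B -> b)
  Step 3: b A  =>  b A A   (applied A -> A A)
  Step 4: b A A  =>  b A A A   (applied A -> A A)
  Step 5: b A A A  =>  b a A A   (applied A -> a)
  Step 6: b a A A  =>  b a a A   (applied A -> a)
  Step 7: b a a A  =>  b a a A A   (applied A -> A A)
  Step 8: b a a A A  =>  b a a a A   (applied A -> a)
  Step 9: b a a a A  =>  b a a a a   (applied A -> a)
Final yield: b a a a a
Total rewrite steps: 9

9


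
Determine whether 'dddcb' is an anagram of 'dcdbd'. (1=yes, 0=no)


Sort characters of 'dddcb': 'bcddd'
Sort characters of 'dcdbd': 'bcddd'
Sorted forms match -> they ARE anagrams
Result: 1

1


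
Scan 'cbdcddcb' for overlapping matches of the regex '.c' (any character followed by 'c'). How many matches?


Pattern: .c means any character followed by 'c'.
Scanning 'cbdcddcb' position-by-position:
  Pos 0: window 'cb' -> no
  Pos 1: window 'bd' -> no
  Pos 2: window 'dc' -> MATCH
  Pos 3: window 'cd' -> no
  Pos 4: window 'dd' -> no
  Pos 5: window 'dc' -> MATCH
  Pos 6: window 'cb' -> no
  Pos 7: window 'b' -> no
Total matches: 2

2


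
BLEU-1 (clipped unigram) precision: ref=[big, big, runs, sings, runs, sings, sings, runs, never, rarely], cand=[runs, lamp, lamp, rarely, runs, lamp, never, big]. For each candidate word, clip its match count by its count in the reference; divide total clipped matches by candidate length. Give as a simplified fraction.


Reference word counts: {'big': 2, 'never': 1, 'rarely': 1, 'runs': 3, 'sings': 3}
Checking each candidate word (with clipping):
  'runs' -> in reference (ref count 3, used 1/3) -> match (matches: 1)
  'lamp' -> not in reference -> no match (matches: 1)
  'lamp' -> not in reference -> no match (matches: 1)
  'rarely' -> in reference (ref count 1, used 1/1) -> match (matches: 2)
  'runs' -> in reference (ref count 3, used 2/3) -> match (matches: 3)
  'lamp' -> not in reference -> no match (matches: 3)
  'never' -> in reference (ref count 1, used 1/1) -> match (matches: 4)
  'big' -> in reference (ref count 2, used 1/2) -> match (matches: 5)
Clipped matches: 5, Candidate length: 8
Precision = 5/8

5/8


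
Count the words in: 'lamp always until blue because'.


Counting words by splitting on spaces:
  Word 1: 'lamp'
  Word 2: 'always'
  Word 3: 'until'
  Word 4: 'blue'
  Word 5: 'because'
Total words: 5

5


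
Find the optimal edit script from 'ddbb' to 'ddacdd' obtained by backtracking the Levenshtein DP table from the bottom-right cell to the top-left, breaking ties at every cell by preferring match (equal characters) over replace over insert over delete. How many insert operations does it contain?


Edit distance = 4. Backtracking from cell (4, 6) with preference match > replace > insert > delete,
then listing the resulting alignment 'ddbb' -> 'ddacdd' left to right:
  Step 1: keep 'd'
  Step 2: keep 'd'
  Step 3: insert 'a' [insertion #1]
  Step 4: insert 'c' [insertion #2]
  Step 5: replace b->d
  Step 6: replace b->d
Total insertions: 2

2


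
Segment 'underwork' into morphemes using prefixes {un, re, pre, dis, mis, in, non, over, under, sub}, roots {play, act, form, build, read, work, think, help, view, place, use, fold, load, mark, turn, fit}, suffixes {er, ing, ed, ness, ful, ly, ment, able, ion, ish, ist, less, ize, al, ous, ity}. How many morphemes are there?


Segmenting 'underwork' against the inventory:
  'under' -> prefix (morpheme 1)
  'work' -> root (morpheme 2)
Total morphemes: 2

2


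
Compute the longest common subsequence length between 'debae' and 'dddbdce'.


DP table for LCS of 'debae' and 'dddbdce':
       d  d  d  b  d  c  e
    0  0  0  0  0  0  0  0
  d 0  1  1  1  1  1  1  1
  e 0  1  1  1  1  1  1  2
  b 0  1  1  1  2  2  2  2
  a 0  1  1  1  2  2  2  2
  e 0  1  1  1  2  2  2  3
LCS: 'dbe'
LCS length = 3

3


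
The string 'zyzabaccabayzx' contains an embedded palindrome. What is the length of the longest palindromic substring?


Scanning 'zyzabaccabayzx' for palindromic substrings.
Substring at positions 3-10: 'abaccaba'.
Check: reverse('abaccaba') = 'abaccaba' -> palindrome confirmed.
Neighbouring characters ('z' / 'y') break symmetry, so it cannot extend further.
No longer palindromic substring exists; longest length = 8

8


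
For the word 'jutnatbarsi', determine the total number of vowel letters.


Scanning each character of 'jutnatbarsi':
  Position 1: 'j' -> consonant (running count: 0)
  Position 2: 'u' -> vowel (running count: 1)
  Position 3: 't' -> consonant (running count: 1)
  Position 4: 'n' -> consonant (running count: 1)
  Position 5: 'a' -> vowel (running count: 2)
  Position 6: 't' -> consonant (running count: 2)
  Position 7: 'b' -> consonant (running count: 2)
  Position 8: 'a' -> vowel (running count: 3)
  Position 9: 'r' -> consonant (running count: 3)
  Position 10: 's' -> consonant (running count: 3)
  Position 11: 'i' -> vowel (running count: 4)
Total vowels: 4

4


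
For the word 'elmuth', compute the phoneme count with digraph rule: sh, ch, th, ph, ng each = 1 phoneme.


Parsing 'elmuth' greedily, digraphs first:
  'e' -> vowel phoneme (phonemes so far: 1)
  'l' -> consonant phoneme (phonemes so far: 2)
  'm' -> consonant phoneme (phonemes so far: 3)
  'u' -> vowel phoneme (phonemes so far: 4)
  'th' -> digraph (1 consonant phoneme) (phonemes so far: 5)
Total phonemes: 5

5


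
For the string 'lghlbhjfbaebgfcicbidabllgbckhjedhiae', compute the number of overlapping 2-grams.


String 'lghlbhjfbaebgfcicbidabllgbckhjedhiae' has length L = 36.
Number of overlapping n-grams = L - n + 1
Substituting: 36 - 2 + 1 = 35

35


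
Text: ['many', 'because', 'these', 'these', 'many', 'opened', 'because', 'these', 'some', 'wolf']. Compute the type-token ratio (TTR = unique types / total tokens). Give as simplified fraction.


Tokens: 10
Unique types: ('because', 'many', 'opened', 'some', 'these', 'wolf') = 6
TTR = 6/10
Simplify: divide both by 2 -> 3/5
TTR = 3/5

3/5


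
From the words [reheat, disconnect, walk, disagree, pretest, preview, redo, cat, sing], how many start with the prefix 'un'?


Checking each word for prefix 'un':
  'reheat' -> no (count: 0)
  'disconnect' -> no (count: 0)
  'walk' -> no (count: 0)
  'disagree' -> no (count: 0)
  'pretest' -> no (count: 0)
  'preview' -> no (count: 0)
  'redo' -> no (count: 0)
  'cat' -> no (count: 0)
  'sing' -> no (count: 0)
Total with prefix 'un': 0

0


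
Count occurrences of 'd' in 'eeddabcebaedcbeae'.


Scanning 'eeddabcebaedcbeae' for 'd':
  Position 2: 'd' -> MATCH (count: 1)
  Position 3: 'd' -> MATCH (count: 2)
  Position 11: 'd' -> MATCH (count: 3)
Total occurrences of 'd': 3

3


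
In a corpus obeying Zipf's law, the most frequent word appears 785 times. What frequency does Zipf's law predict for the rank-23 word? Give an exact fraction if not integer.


Zipf's law: freq(rank) = f1 / rank
f1 = 785, rank = 23
freq = 785 / 23
GCD(785, 23) = 1
Simplified: 785/23

785/23


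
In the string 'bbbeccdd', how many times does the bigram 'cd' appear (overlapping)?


Scanning 'bbbeccdd' for bigram 'cd':
  Position 0: 'bb' -> no
  Position 1: 'bb' -> no
  Position 2: 'be' -> no
  Position 3: 'ec' -> no
  Position 4: 'cc' -> no
  Position 5: 'cd' -> MATCH
  Position 6: 'dd' -> no
Total matches: 1

1


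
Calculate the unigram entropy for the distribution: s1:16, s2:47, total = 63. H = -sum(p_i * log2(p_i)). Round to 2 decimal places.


Computing entropy H = -sum(p_i * log2(p_i)):
  s1: p = 16/63 = 0.2540, -p*log2(p) = 0.5022
  s2: p = 47/63 = 0.7460, -p*log2(p) = 0.3153
H = sum of terms = 0.8175
Rounded to 2 decimals: 0.82

0.82


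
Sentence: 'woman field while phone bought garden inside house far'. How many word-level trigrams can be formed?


Word trigrams from [9] words:
  Trigram 1: (woman field while)
  Trigram 2: (field while phone)
  Trigram 3: (while phone bought)
  Trigram 4: (phone bought garden)
  Trigram 5: (bought garden inside)
  Trigram 6: (garden inside house)
  Trigram 7: (inside house far)
Total word trigrams: 9 - 2 = 7

7


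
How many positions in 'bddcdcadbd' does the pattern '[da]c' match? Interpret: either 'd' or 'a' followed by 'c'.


Pattern: [da]c means either 'd' or 'a' followed by 'c'.
Scanning 'bddcdcadbd' position-by-position:
  Pos 0: window 'bd' -> no
  Pos 1: window 'dd' -> no
  Pos 2: window 'dc' -> MATCH
  Pos 3: window 'cd' -> no
  Pos 4: window 'dc' -> MATCH
  Pos 5: window 'ca' -> no
  Pos 6: window 'ad' -> no
  Pos 7: window 'db' -> no
  Pos 8: window 'bd' -> no
  Pos 9: window 'd' -> no
Total matches: 2

2


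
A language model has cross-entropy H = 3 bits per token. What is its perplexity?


Perplexity formula: PP = 2^H
H = 3
PP = 2^3
Steps: 2^1 = 2, 2^2 = 4, 2^3 = 8
PP = 8

8


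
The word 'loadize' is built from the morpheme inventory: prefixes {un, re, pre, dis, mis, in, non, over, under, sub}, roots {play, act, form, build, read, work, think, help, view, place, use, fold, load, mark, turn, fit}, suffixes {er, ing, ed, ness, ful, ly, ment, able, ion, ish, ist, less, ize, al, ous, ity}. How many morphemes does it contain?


Segmenting 'loadize' against the inventory:
  'load' -> root (morpheme 1)
  'ize' -> suffix (morpheme 2)
Total morphemes: 2

2


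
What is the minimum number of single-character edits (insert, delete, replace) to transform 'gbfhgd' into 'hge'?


Building DP table for s1='gbfhgd' (len 6) and s2='hge' (len 3):
       h  g  e
    0  1  2  3
  g 1  1  1  2
  b 2  2  2  2
  f 3  3  3  3
  h 4  3  4  4
  g 5  4  3  4
  d 6  5  4  4
Edit distance = dp[6][3] = 4

4


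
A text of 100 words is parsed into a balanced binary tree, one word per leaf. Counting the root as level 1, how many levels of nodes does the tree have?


In a balanced binary tree with n leaves the deepest leaf is ceil(log2(n)) edges below the root,
so counting node levels inclusive of root and leaves gives ceil(log2(n)) + 1 levels.
log2(100) = 6.6439
ceil(6.6439) = 7
levels = 7 + 1 = 8

8


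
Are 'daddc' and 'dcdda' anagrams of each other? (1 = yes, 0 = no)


Sort characters of 'daddc': 'acddd'
Sort characters of 'dcdda': 'acddd'
Sorted forms match -> they ARE anagrams
Result: 1

1


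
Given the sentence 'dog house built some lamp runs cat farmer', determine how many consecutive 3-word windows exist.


Word trigrams from [8] words:
  Trigram 1: (dog house built)
  Trigram 2: (house built some)
  Trigram 3: (built some lamp)
  Trigram 4: (some lamp runs)
  Trigram 5: (lamp runs cat)
  Trigram 6: (runs cat farmer)
Total word trigrams: 8 - 2 = 6

6


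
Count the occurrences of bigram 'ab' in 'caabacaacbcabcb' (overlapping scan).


Scanning 'caabacaacbcabcb' for bigram 'ab':
  Position 0: 'ca' -> no
  Position 1: 'aa' -> no
  Position 2: 'ab' -> MATCH
  Position 3: 'ba' -> no
  Position 4: 'ac' -> no
  Position 5: 'ca' -> no
  Position 6: 'aa' -> no
  Position 7: 'ac' -> no
  Position 8: 'cb' -> no
  Position 9: 'bc' -> no
  Position 10: 'ca' -> no
  Position 11: 'ab' -> MATCH
  Position 12: 'bc' -> no
  Position 13: 'cb' -> no
Total matches: 2

2


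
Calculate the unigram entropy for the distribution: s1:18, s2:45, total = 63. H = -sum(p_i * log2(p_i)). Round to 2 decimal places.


Computing entropy H = -sum(p_i * log2(p_i)):
  s1: p = 18/63 = 0.2857, -p*log2(p) = 0.5164
  s2: p = 45/63 = 0.7143, -p*log2(p) = 0.3467
H = sum of terms = 0.8631
Rounded to 2 decimals: 0.86

0.86


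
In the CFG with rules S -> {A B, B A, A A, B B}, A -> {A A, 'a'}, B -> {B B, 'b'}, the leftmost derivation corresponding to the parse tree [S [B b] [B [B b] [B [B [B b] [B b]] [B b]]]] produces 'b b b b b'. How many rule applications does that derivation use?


Every bracketed nonterminal node [X ...] in the tree is produced by exactly one rule application.
Reading the tree off as a leftmost derivation:
  Step 1: S  =>  B B   (applied S -> B B)
  Step 2: B B  =>  b B   (applied B -> b)
  Step 3: b B  =>  b B B   (applied B -> B B)
  Step 4: b B B  =>  b b B   (applied B -> b)
  Step 5: b b B  =>  b b B B   (applied B -> B B)
  Step 6: b b B B  =>  b b B B B   (applied B -> B B)
  Step 7: b b B B B  =>  b b b B B   (applied B -> b)
  Step 8: b b b B B  =>  b b b b B   (applied B -> b)
  Step 9: b b b b B  =>  b b b b b   (applied B -> b)
Final yield: b b b b b
Total rewrite steps: 9

9


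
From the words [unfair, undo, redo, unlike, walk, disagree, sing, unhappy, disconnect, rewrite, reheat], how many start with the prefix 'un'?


Checking each word for prefix 'un':
  'unfair' -> YES, starts with 'un' (count: 1)
  'undo' -> YES, starts with 'un' (count: 2)
  'redo' -> no (count: 2)
  'unlike' -> YES, starts with 'un' (count: 3)
  'walk' -> no (count: 3)
  'disagree' -> no (count: 3)
  'sing' -> no (count: 3)
  'unhappy' -> YES, starts with 'un' (count: 4)
  'disconnect' -> no (count: 4)
  'rewrite' -> no (count: 4)
  'reheat' -> no (count: 4)
Total with prefix 'un': 4

4


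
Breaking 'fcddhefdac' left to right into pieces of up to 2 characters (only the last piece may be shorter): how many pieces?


'fcddhefdac' has 10 characters.
Chunking with max size 2:
  Chunk 1: 'fc' (positions 0-1)
  Chunk 2: 'dd' (positions 2-3)
  Chunk 3: 'he' (positions 4-5)
  Chunk 4: 'fd' (positions 6-7)
  Chunk 5: 'ac' (positions 8-9)
Total chunks: ceil(10 / 2) = 5

5


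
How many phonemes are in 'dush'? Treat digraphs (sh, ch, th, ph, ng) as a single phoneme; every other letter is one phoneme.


Parsing 'dush' greedily, digraphs first:
  'd' -> consonant phoneme (phonemes so far: 1)
  'u' -> vowel phoneme (phonemes so far: 2)
  'sh' -> digraph (1 consonant phoneme) (phonemes so far: 3)
Total phonemes: 3

3


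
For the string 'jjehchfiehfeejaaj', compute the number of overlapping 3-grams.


String 'jjehchfiehfeejaaj' has length L = 17.
Number of overlapping n-grams = L - n + 1
Substituting: 17 - 3 + 1 = 15

15


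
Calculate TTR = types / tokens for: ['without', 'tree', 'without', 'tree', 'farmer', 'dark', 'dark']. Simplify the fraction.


Tokens: 7
Unique types: ('dark', 'farmer', 'tree', 'without') = 4
TTR = 4/7
Already in lowest terms.

4/7


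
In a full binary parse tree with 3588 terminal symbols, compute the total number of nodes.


Leaf nodes (terminals): 3588
Internal nodes = n - 1 = 3588 - 1 = 3587
Total = leaves + internal = 3588 + 3587 = 7175

7175


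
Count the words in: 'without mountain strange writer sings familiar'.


Counting words by splitting on spaces:
  Word 1: 'without'
  Word 2: 'mountain'
  Word 3: 'strange'
  Word 4: 'writer'
  Word 5: 'sings'
  Word 6: 'familiar'
Total words: 6

6


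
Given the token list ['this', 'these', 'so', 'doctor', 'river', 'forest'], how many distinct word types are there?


Listing all tokens and tracking unique types:
  Token 1: 'this' -> NEW (unique so far: 1)
  Token 2: 'these' -> NEW (unique so far: 2)
  Token 3: 'so' -> NEW (unique so far: 3)
  Token 4: 'doctor' -> NEW (unique so far: 4)
  Token 5: 'river' -> NEW (unique so far: 5)
  Token 6: 'forest' -> NEW (unique so far: 6)
Unique types: ('doctor', 'forest', 'river', 'so', 'these', 'this')
Vocabulary size: 6

6


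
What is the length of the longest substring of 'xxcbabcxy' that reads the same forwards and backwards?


Scanning 'xxcbabcxy' for palindromic substrings.
Substring at positions 1-7: 'xcbabcx'.
Check: reverse('xcbabcx') = 'xcbabcx' -> palindrome confirmed.
Neighbouring characters ('x' / 'y') break symmetry, so it cannot extend further.
No longer palindromic substring exists; longest length = 7

7


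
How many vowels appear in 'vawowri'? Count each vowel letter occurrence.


Scanning each character of 'vawowri':
  Position 1: 'v' -> consonant (running count: 0)
  Position 2: 'a' -> vowel (running count: 1)
  Position 3: 'w' -> consonant (running count: 1)
  Position 4: 'o' -> vowel (running count: 2)
  Position 5: 'w' -> consonant (running count: 2)
  Position 6: 'r' -> consonant (running count: 2)
  Position 7: 'i' -> vowel (running count: 3)
Total vowels: 3

3


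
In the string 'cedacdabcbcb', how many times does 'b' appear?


Scanning 'cedacdabcbcb' for 'b':
  Position 7: 'b' -> MATCH (count: 1)
  Position 9: 'b' -> MATCH (count: 2)
  Position 11: 'b' -> MATCH (count: 3)
Total occurrences of 'b': 3

3


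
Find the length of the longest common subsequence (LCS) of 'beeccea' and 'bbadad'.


DP table for LCS of 'beeccea' and 'bbadad':
       b  b  a  d  a  d
    0  0  0  0  0  0  0
  b 0  1  1  1  1  1  1
  e 0  1  1  1  1  1  1
  e 0  1  1  1  1  1  1
  c 0  1  1  1  1  1  1
  c 0  1  1  1  1  1  1
  e 0  1  1  1  1  1  1
  a 0  1  1  2  2  2  2
LCS: 'ba'
LCS length = 2

2


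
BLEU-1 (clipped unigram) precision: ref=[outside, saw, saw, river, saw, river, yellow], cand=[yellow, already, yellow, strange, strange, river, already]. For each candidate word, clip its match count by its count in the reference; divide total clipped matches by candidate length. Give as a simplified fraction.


Reference word counts: {'outside': 1, 'river': 2, 'saw': 3, 'yellow': 1}
Checking each candidate word (with clipping):
  'yellow' -> in reference (ref count 1, used 1/1) -> match (matches: 1)
  'already' -> not in reference -> no match (matches: 1)
  'yellow' -> ref count 1 already used up (1/1) -> clipped, no match (matches: 1)
  'strange' -> not in reference -> no match (matches: 1)
  'strange' -> not in reference -> no match (matches: 1)
  'river' -> in reference (ref count 2, used 1/2) -> match (matches: 2)
  'already' -> not in reference -> no match (matches: 2)
Clipped matches: 2, Candidate length: 7
Precision = 2/7

2/7


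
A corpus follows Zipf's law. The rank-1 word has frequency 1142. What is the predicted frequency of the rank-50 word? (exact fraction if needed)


Zipf's law: freq(rank) = f1 / rank
f1 = 1142, rank = 50
freq = 1142 / 50
GCD(1142, 50) = 2
Simplified: 571/25

571/25


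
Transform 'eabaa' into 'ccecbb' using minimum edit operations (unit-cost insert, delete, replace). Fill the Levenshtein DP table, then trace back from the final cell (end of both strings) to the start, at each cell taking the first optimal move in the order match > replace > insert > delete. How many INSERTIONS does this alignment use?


Edit distance = 5. Backtracking from cell (5, 6) with preference match > replace > insert > delete,
then listing the resulting alignment 'eabaa' -> 'ccecbb' left to right:
  Step 1: insert 'c' [insertion #1]
  Step 2: insert 'c' [insertion #2]
  Step 3: keep 'e'
  Step 4: replace a->c
  Step 5: keep 'b'
  Step 6: delete 'a'
  Step 7: replace a->b
Total insertions: 2

2


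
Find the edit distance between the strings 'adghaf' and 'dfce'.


Building DP table for s1='adghaf' (len 6) and s2='dfce' (len 4):
       d  f  c  e
    0  1  2  3  4
  a 1  1  2  3  4
  d 2  1  2  3  4
  g 3  2  2  3  4
  h 4  3  3  3  4
  a 5  4  4  4  4
  f 6  5  4  5  5
Edit distance = dp[6][4] = 5

5


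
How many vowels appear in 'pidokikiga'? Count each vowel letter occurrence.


Scanning each character of 'pidokikiga':
  Position 1: 'p' -> consonant (running count: 0)
  Position 2: 'i' -> vowel (running count: 1)
  Position 3: 'd' -> consonant (running count: 1)
  Position 4: 'o' -> vowel (running count: 2)
  Position 5: 'k' -> consonant (running count: 2)
  Position 6: 'i' -> vowel (running count: 3)
  Position 7: 'k' -> consonant (running count: 3)
  Position 8: 'i' -> vowel (running count: 4)
  Position 9: 'g' -> consonant (running count: 4)
  Position 10: 'a' -> vowel (running count: 5)
Total vowels: 5

5


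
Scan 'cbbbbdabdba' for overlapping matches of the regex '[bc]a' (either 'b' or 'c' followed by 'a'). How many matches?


Pattern: [bc]a means either 'b' or 'c' followed by 'a'.
Scanning 'cbbbbdabdba' position-by-position:
  Pos 0: window 'cb' -> no
  Pos 1: window 'bb' -> no
  Pos 2: window 'bb' -> no
  Pos 3: window 'bb' -> no
  Pos 4: window 'bd' -> no
  Pos 5: window 'da' -> no
  Pos 6: window 'ab' -> no
  Pos 7: window 'bd' -> no
  Pos 8: window 'db' -> no
  Pos 9: window 'ba' -> MATCH
  Pos 10: window 'a' -> no
Total matches: 1

1


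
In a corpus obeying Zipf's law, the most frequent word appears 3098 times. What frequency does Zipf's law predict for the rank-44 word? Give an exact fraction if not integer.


Zipf's law: freq(rank) = f1 / rank
f1 = 3098, rank = 44
freq = 3098 / 44
GCD(3098, 44) = 2
Simplified: 1549/22

1549/22


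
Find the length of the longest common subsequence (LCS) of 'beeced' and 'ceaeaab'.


DP table for LCS of 'beeced' and 'ceaeaab':
       c  e  a  e  a  a  b
    0  0  0  0  0  0  0  0
  b 0  0  0  0  0  0  0  1
  e 0  0  1  1  1  1  1  1
  e 0  0  1  1  2  2  2  2
  c 0  1  1  1  2  2  2  2
  e 0  1  2  2  2  2  2  2
  d 0  1  2  2  2  2  2  2
LCS: 'ee'
LCS length = 2

2


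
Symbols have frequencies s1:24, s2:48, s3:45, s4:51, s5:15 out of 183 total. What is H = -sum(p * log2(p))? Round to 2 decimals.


Computing entropy H = -sum(p_i * log2(p_i)):
  s1: p = 24/183 = 0.1311, -p*log2(p) = 0.3844
  s2: p = 48/183 = 0.2623, -p*log2(p) = 0.5064
  s3: p = 45/183 = 0.2459, -p*log2(p) = 0.4977
  s4: p = 51/183 = 0.2787, -p*log2(p) = 0.5137
  s5: p = 15/183 = 0.0820, -p*log2(p) = 0.2958
H = sum of terms = 2.1980
Rounded to 2 decimals: 2.20

2.20
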